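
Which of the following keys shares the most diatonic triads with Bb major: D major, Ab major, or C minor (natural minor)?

C minor

Triads of Bb major: Bb (I), Cm (ii), Dm (iii), Eb (IV), F (V), Gm (vi), Adim (vii°).
D major shares 0: none.
Ab major shares 2: Cm, Eb.
C minor (natural minor) shares 4: Bb, Cm, Eb, Gm.
The most common triads (4) are shared with C minor.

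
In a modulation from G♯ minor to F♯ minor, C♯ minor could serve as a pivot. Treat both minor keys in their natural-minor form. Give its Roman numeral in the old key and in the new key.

The scale of G♯ minor (natural minor) is G♯ A♯ B C♯ D♯ E F♯; C♯ is degree 4, and the triad built there (C♯-E-G♯) is minor, so it is iv.
The scale of F♯ minor (natural minor) is F♯ G♯ A B C♯ D E; C♯ is degree 5, and the triad built there (C♯-E-G♯) is minor, so it is v.

iv in G♯ minor; v in F♯ minor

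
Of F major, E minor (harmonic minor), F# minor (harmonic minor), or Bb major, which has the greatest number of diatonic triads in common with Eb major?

Bb major

Triads of Eb major: Eb (I), Fm (ii), Gm (iii), Ab (IV), Bb (V), Cm (vi), Ddim (vii°).
F major shares 2: Gm, Bb.
E minor (harmonic minor) shares 0: none.
F# minor (harmonic minor) shares 0: none.
Bb major shares 4: Eb, Gm, Bb, Cm.
The most common triads (4) are shared with Bb major.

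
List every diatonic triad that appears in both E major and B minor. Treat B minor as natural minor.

F♯m, A

Triads in E major: E (I), F♯m (ii), G♯m (iii), A (IV), B (V), C♯m (vi), D♯dim (vii°).
Triads in B minor (natural minor): Bm (i), C♯dim (ii°), D (III), Em (iv), F♯m (v), G (VI), A (VII).
Shared triads with their functions: F♯m (ii in E major, v in B minor); A (IV in E major, VII in B minor).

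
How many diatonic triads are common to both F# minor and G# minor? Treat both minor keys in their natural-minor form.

2

Diatonic triads of F# minor (natural minor): F#m (i), G#dim (ii°), A (III), Bm (iv), C#m (v), D (VI), E (VII).
Diatonic triads of G# minor (natural minor): G#m (i), A#dim (ii°), B (III), C#m (iv), D#m (v), E (VI), F# (VII).
Matching root and quality in both lists: C#m, E.
That gives 2 common triads.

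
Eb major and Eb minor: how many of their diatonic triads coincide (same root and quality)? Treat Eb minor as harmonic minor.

2

Diatonic triads of Eb major: Eb (I), Fm (ii), Gm (iii), Ab (IV), Bb (V), Cm (vi), Ddim (vii°).
Diatonic triads of Eb minor (harmonic minor): Ebm (i), Fdim (ii°), Gbaug (III+), Abm (iv), Bb (V), Cb (VI), Ddim (vii°).
Matching root and quality in both lists: Bb, Ddim.
That gives 2 common triads.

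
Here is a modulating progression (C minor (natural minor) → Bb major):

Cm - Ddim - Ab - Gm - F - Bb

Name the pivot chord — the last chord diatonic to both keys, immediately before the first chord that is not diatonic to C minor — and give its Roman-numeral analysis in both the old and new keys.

Chords diatonic to C minor: Cm, Ddim, Eb, Fm, Gm, Ab, Bb.
Reading the progression, the first chord not in that set is F, so the modulation leaves C minor there.
The chord immediately before F is Gm, which is diatonic to both keys: v in C minor and vi in Bb major.

Gm — v in C minor, vi in Bb major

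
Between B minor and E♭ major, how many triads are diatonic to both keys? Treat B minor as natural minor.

0

Diatonic triads of B minor (natural minor): B minor (i), C♯ diminished (ii°), D major (III), E minor (iv), F♯ minor (v), G major (VI), A major (VII).
Diatonic triads of E♭ major: E♭ major (I), F minor (ii), G minor (iii), A♭ major (IV), B♭ major (V), C minor (vi), D diminished (vii°).
No triad has the same root and quality in both keys.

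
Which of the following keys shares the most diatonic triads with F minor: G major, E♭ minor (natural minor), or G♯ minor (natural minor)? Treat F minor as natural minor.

Triads of F minor (natural minor): Fm (i), Gdim (ii°), A♭ (III), B♭m (iv), Cm (v), D♭ (VI), E♭ (VII).
G major shares 0: none.
E♭ minor (natural minor) shares 2: B♭m, D♭.
G♯ minor (natural minor) shares 0: none.
The most common triads (2) are shared with E♭ minor.

E♭ minor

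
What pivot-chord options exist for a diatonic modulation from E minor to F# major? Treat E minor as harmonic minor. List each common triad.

Triads in E minor (harmonic minor): E minor (i), F# diminished (ii°), G augmented (III+), A minor (iv), B major (V), C major (VI), D# diminished (vii°).
Triads in F# major: F# major (I), G# minor (ii), A# minor (iii), B major (IV), C# major (V), D# minor (vi), E# diminished (vii°).
Shared triads with their functions: B major (V in E minor, IV in F# major).

B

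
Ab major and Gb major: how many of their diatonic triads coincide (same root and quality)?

Diatonic triads of Ab major: Ab major (I), Bb minor (ii), C minor (iii), Db major (IV), Eb major (V), F minor (vi), G diminished (vii°).
Diatonic triads of Gb major: Gb major (I), Ab minor (ii), Bb minor (iii), Cb major (IV), Db major (V), Eb minor (vi), F diminished (vii°).
Matching root and quality in both lists: Bb minor, Db major.
That gives 2 common triads.

2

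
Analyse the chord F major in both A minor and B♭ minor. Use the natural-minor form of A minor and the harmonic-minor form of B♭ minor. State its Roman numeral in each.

VI in A minor; V in B♭ minor

The scale of A minor (natural minor) is A B C D E F G; F is degree 6, and the triad built there (F-A-C) is major, so it is VI.
The scale of B♭ minor (harmonic minor) is B♭ C D♭ E♭ F G♭ A; F is degree 5, and the triad built there (F-A-C) is major, so it is V.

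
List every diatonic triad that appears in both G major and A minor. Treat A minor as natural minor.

Triads in G major: G (I), Am (ii), Bm (iii), C (IV), D (V), Em (vi), F♯dim (vii°).
Triads in A minor (natural minor): Am (i), Bdim (ii°), C (III), Dm (iv), Em (v), F (VI), G (VII).
Shared triads with their functions: G (I in G major, VII in A minor); Am (ii in G major, i in A minor); C (IV in G major, III in A minor); Em (vi in G major, v in A minor).

G, Am, C, Em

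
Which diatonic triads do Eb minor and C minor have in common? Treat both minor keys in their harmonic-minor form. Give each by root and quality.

Ddim

Triads in Eb minor (harmonic minor): Ebm (i), Fdim (ii°), Gbaug (III+), Abm (iv), Bb (V), Cb (VI), Ddim (vii°).
Triads in C minor (harmonic minor): Cm (i), Ddim (ii°), Ebaug (III+), Fm (iv), G (V), Ab (VI), Bdim (vii°).
Shared triads with their functions: Ddim (vii° in Eb minor, ii° in C minor).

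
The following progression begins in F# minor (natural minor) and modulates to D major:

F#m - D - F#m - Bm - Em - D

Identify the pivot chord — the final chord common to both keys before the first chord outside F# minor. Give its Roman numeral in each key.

Chords diatonic to F# minor: F#m, G#dim, A, Bm, C#m, D, E.
Reading the progression, the first chord not in that set is Em, so the modulation leaves F# minor there.
The chord immediately before Em is Bm, which is diatonic to both keys: iv in F# minor and vi in D major.

Bm — iv in F# minor, vi in D major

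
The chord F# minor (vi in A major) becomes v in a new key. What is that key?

The numeral v denotes a minor triad on scale degree 5. With F# on degree 5, the tonic of the new key is B.
Degree 5 carries a minor triad in natural-minor keys, so the destination is B minor.
Check: the diatonic triads of B minor (natural minor) are Bm (i), C#dim (ii°), D (III), Em (iv), F#m (v), G (VI), A (VII) — F# minor is indeed v.

B minor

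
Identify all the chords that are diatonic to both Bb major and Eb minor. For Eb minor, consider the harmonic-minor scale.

Triads in Bb major: Bb (I), Cm (ii), Dm (iii), Eb (IV), F (V), Gm (vi), Adim (vii°).
Triads in Eb minor (harmonic minor): Ebm (i), Fdim (ii°), Gbaug (III+), Abm (iv), Bb (V), Cb (VI), Ddim (vii°).
Shared triads with their functions: Bb (I in Bb major, V in Eb minor).

Bb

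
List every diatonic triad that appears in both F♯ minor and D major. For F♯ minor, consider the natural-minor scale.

Triads in F♯ minor (natural minor): F♯m (i), G♯dim (ii°), A (III), Bm (iv), C♯m (v), D (VI), E (VII).
Triads in D major: D (I), Em (ii), F♯m (iii), G (IV), A (V), Bm (vi), C♯dim (vii°).
Shared triads with their functions: F♯m (i in F♯ minor, iii in D major); A (III in F♯ minor, V in D major); Bm (iv in F♯ minor, vi in D major); D (VI in F♯ minor, I in D major).

F♯m, A, Bm, D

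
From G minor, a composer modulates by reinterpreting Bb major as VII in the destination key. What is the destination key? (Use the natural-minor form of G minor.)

C minor

The numeral VII denotes a major triad on scale degree 7. With Bb on degree 7, the tonic of the new key is C.
Degree 7 carries a major triad in natural-minor keys, so the destination is C minor.
Check: the diatonic triads of C minor (natural minor) are Cm (i), Ddim (ii°), Eb (III), Fm (iv), Gm (v), Ab (VI), Bb (VII) — Bb major is indeed VII.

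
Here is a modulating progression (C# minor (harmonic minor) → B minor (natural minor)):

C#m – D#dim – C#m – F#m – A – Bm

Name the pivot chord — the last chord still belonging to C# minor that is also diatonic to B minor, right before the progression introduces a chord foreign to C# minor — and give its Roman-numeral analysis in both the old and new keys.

A — VI in C# minor, VII in B minor

Chords diatonic to C# minor: C#m, D#dim, Eaug, F#m, G#, A, B#dim.
Reading the progression, the first chord not in that set is Bm, so the modulation leaves C# minor there.
The chord immediately before Bm is A, which is diatonic to both keys: VI in C# minor and VII in B minor.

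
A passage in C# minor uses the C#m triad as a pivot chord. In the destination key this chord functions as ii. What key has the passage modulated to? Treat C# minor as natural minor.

The numeral ii denotes a minor triad on scale degree 2. With C# on degree 2, the tonic of the new key is B.
Degree 2 carries a minor triad in major keys, so the destination is B major.
Check: the diatonic triads of B major are B (I), C#m (ii), D#m (iii), E (IV), F# (V), G#m (vi), A#dim (vii°) — C#m is indeed ii.

B major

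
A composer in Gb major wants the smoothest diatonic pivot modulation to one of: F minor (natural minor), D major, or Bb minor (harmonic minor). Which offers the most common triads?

Triads of Gb major: Gb (I), Abm (ii), Bbm (iii), Cb (IV), Db (V), Ebm (vi), Fdim (vii°).
F minor (natural minor) shares 2: Bbm, Db.
D major shares 0: none.
Bb minor (harmonic minor) shares 3: Gb, Bbm, Ebm.
The most common triads (3) are shared with Bb minor.

Bb minor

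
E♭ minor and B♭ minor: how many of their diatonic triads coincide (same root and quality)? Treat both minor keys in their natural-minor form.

4

Diatonic triads of E♭ minor (natural minor): E♭m (i), Fdim (ii°), G♭ (III), A♭m (iv), B♭m (v), C♭ (VI), D♭ (VII).
Diatonic triads of B♭ minor (natural minor): B♭m (i), Cdim (ii°), D♭ (III), E♭m (iv), Fm (v), G♭ (VI), A♭ (VII).
Matching root and quality in both lists: E♭m, G♭, B♭m, D♭.
That gives 4 common triads.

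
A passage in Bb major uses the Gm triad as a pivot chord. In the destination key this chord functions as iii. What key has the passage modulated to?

Eb major

The numeral iii denotes a minor triad on scale degree 3. With G on degree 3, the tonic of the new key is Eb.
Degree 3 carries a minor triad in major keys, so the destination is Eb major.
Check: the diatonic triads of Eb major are Eb (I), Fm (ii), Gm (iii), Ab (IV), Bb (V), Cm (vi), Ddim (vii°) — Gm is indeed iii.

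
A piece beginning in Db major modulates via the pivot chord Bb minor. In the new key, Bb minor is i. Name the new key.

Bb minor

The numeral i denotes a minor triad on scale degree 1. With Bb on degree 1, the tonic of the new key is Bb.
Degree 1 carries a minor triad in minor keys, so the destination is Bb minor.
Check: the diatonic triads of Bb minor (natural minor) are Bbm (i), Cdim (ii°), Db (III), Ebm (iv), Fm (v), Gb (VI), Ab (VII) — Bb minor is indeed i.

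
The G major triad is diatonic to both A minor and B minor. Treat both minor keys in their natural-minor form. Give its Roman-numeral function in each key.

The scale of A minor (natural minor) is A B C D E F G; G is degree 7, and the triad built there (G-B-D) is major, so it is VII.
The scale of B minor (natural minor) is B C# D E F# G A; G is degree 6, and the triad built there (G-B-D) is major, so it is VI.

VII in A minor; VI in B minor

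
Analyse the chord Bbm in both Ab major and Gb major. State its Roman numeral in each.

The scale of Ab major is Ab Bb C Db Eb F G; Bb is degree 2, and the triad built there (Bb-Db-F) is minor, so it is ii.
The scale of Gb major is Gb Ab Bb Cb Db Eb F; Bb is degree 3, and the triad built there (Bb-Db-F) is minor, so it is iii.

ii in Ab major; iii in Gb major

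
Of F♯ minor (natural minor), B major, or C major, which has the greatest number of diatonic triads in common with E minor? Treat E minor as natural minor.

C major

Triads of E minor (natural minor): E minor (i), F♯ diminished (ii°), G major (III), A minor (iv), B minor (v), C major (VI), D major (VII).
F♯ minor (natural minor) shares 2: Bm, D.
B major shares 0: none.
C major shares 4: Em, G, Am, C.
The most common triads (4) are shared with C major.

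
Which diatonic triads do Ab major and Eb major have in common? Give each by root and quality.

Triads in Ab major: Ab (I), Bbm (ii), Cm (iii), Db (IV), Eb (V), Fm (vi), Gdim (vii°).
Triads in Eb major: Eb (I), Fm (ii), Gm (iii), Ab (IV), Bb (V), Cm (vi), Ddim (vii°).
Shared triads with their functions: Ab (I in Ab major, IV in Eb major); Cm (iii in Ab major, vi in Eb major); Eb (V in Ab major, I in Eb major); Fm (vi in Ab major, ii in Eb major).

Ab, Cm, Eb, Fm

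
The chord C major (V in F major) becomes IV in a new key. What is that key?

The numeral IV denotes a major triad on scale degree 4. With C on degree 4, the tonic of the new key is G.
Degree 4 carries a major triad in major keys, so the destination is G major.
Check: the diatonic triads of G major are G (I), Am (ii), Bm (iii), C (IV), D (V), Em (vi), F#dim (vii°) — C major is indeed IV.

G major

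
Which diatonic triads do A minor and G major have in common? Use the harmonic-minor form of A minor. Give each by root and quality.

Am

Triads in A minor (harmonic minor): Am (i), Bdim (ii°), Caug (III+), Dm (iv), E (V), F (VI), G#dim (vii°).
Triads in G major: G (I), Am (ii), Bm (iii), C (IV), D (V), Em (vi), F#dim (vii°).
Shared triads with their functions: Am (i in A minor, ii in G major).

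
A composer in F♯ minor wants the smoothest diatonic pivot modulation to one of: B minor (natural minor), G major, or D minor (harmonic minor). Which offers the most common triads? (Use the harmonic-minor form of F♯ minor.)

B minor

Triads of F♯ minor (harmonic minor): F♯ minor (i), G♯ diminished (ii°), A augmented (III+), B minor (iv), C♯ major (V), D major (VI), E♯ diminished (vii°).
B minor (natural minor) shares 3: F♯m, Bm, D.
G major shares 2: Bm, D.
D minor (harmonic minor) shares 0: none.
The most common triads (3) are shared with B minor.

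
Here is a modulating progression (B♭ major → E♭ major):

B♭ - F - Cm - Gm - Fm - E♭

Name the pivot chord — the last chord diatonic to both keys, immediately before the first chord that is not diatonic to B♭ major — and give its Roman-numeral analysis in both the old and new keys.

Chords diatonic to B♭ major: B♭, Cm, Dm, E♭, F, Gm, Adim.
Reading the progression, the first chord not in that set is Fm, so the modulation leaves B♭ major there.
The chord immediately before Fm is Gm, which is diatonic to both keys: vi in B♭ major and iii in E♭ major.

Gm — vi in B♭ major, iii in E♭ major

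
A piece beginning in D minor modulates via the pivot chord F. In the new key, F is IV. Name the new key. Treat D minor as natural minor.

C major

The numeral IV denotes a major triad on scale degree 4. With F on degree 4, the tonic of the new key is C.
Degree 4 carries a major triad in major keys, so the destination is C major.
Check: the diatonic triads of C major are C (I), Dm (ii), Em (iii), F (IV), G (V), Am (vi), Bdim (vii°) — F is indeed IV.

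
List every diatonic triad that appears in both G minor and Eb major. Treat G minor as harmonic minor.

Triads in G minor (harmonic minor): Gm (i), Adim (ii°), Bbaug (III+), Cm (iv), D (V), Eb (VI), F#dim (vii°).
Triads in Eb major: Eb (I), Fm (ii), Gm (iii), Ab (IV), Bb (V), Cm (vi), Ddim (vii°).
Shared triads with their functions: Gm (i in G minor, iii in Eb major); Cm (iv in G minor, vi in Eb major); Eb (VI in G minor, I in Eb major).

Gm, Cm, Eb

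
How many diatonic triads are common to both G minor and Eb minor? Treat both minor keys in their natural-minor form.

0

Diatonic triads of G minor (natural minor): Gm (i), Adim (ii°), Bb (III), Cm (iv), Dm (v), Eb (VI), F (VII).
Diatonic triads of Eb minor (natural minor): Ebm (i), Fdim (ii°), Gb (III), Abm (iv), Bbm (v), Cb (VI), Db (VII).
No triad has the same root and quality in both keys.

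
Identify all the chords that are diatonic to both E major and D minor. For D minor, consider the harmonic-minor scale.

A

Triads in E major: E (I), F#m (ii), G#m (iii), A (IV), B (V), C#m (vi), D#dim (vii°).
Triads in D minor (harmonic minor): Dm (i), Edim (ii°), Faug (III+), Gm (iv), A (V), Bb (VI), C#dim (vii°).
Shared triads with their functions: A (IV in E major, V in D minor).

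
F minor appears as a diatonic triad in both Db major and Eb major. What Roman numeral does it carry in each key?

The scale of Db major is Db Eb F Gb Ab Bb C; F is degree 3, and the triad built there (F-Ab-C) is minor, so it is iii.
The scale of Eb major is Eb F G Ab Bb C D; F is degree 2, and the triad built there (F-Ab-C) is minor, so it is ii.

iii in Db major; ii in Eb major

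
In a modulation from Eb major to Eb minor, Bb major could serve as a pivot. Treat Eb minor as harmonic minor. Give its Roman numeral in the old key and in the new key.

The scale of Eb major is Eb F G Ab Bb C D; Bb is degree 5, and the triad built there (Bb-D-F) is major, so it is V.
The scale of Eb minor (harmonic minor) is Eb F Gb Ab Bb Cb D; Bb is degree 5, and the triad built there (Bb-D-F) is major, so it is V.

V in Eb major; V in Eb minor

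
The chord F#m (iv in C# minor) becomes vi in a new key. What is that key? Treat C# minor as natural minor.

A major

The numeral vi denotes a minor triad on scale degree 6. With F# on degree 6, the tonic of the new key is A.
Degree 6 carries a minor triad in major keys, so the destination is A major.
Check: the diatonic triads of A major are A (I), Bm (ii), C#m (iii), D (IV), E (V), F#m (vi), G#dim (vii°) — F#m is indeed vi.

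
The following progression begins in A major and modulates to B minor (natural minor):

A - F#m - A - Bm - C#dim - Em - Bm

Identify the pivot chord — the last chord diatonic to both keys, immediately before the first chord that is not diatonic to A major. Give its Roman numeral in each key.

Chords diatonic to A major: A, Bm, C#m, D, E, F#m, G#dim.
Reading the progression, the first chord not in that set is C#dim, so the modulation leaves A major there.
The chord immediately before C#dim is Bm, which is diatonic to both keys: ii in A major and i in B minor.

Bm — ii in A major, i in B minor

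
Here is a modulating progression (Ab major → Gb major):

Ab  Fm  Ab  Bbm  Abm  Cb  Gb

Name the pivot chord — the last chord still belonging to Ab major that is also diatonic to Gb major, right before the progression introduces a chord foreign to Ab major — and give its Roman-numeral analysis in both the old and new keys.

Chords diatonic to Ab major: Ab, Bbm, Cm, Db, Eb, Fm, Gdim.
Reading the progression, the first chord not in that set is Abm, so the modulation leaves Ab major there.
The chord immediately before Abm is Bbm, which is diatonic to both keys: ii in Ab major and iii in Gb major.

Bbm — ii in Ab major, iii in Gb major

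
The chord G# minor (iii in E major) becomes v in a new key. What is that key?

The numeral v denotes a minor triad on scale degree 5. With G# on degree 5, the tonic of the new key is C#.
Degree 5 carries a minor triad in natural-minor keys, so the destination is C# minor.
Check: the diatonic triads of C# minor (natural minor) are C#m (i), D#dim (ii°), E (III), F#m (iv), G#m (v), A (VI), B (VII) — G# minor is indeed v.

C# minor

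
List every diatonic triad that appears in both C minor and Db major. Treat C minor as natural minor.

Fm, Ab

Triads in C minor (natural minor): Cm (i), Ddim (ii°), Eb (III), Fm (iv), Gm (v), Ab (VI), Bb (VII).
Triads in Db major: Db (I), Ebm (ii), Fm (iii), Gb (IV), Ab (V), Bbm (vi), Cdim (vii°).
Shared triads with their functions: Fm (iv in C minor, iii in Db major); Ab (VI in C minor, V in Db major).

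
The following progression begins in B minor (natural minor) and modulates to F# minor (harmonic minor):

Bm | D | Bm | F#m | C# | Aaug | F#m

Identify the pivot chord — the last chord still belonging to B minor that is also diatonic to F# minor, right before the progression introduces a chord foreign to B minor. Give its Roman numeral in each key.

F#m — v in B minor, i in F# minor

Chords diatonic to B minor: Bm, C#dim, D, Em, F#m, G, A.
Reading the progression, the first chord not in that set is C#, so the modulation leaves B minor there.
The chord immediately before C# is F#m, which is diatonic to both keys: v in B minor and i in F# minor.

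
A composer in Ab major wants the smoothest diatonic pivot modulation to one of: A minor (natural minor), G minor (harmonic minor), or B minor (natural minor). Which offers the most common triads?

G minor

Triads of Ab major: Ab major (I), Bb minor (ii), C minor (iii), Db major (IV), Eb major (V), F minor (vi), G diminished (vii°).
A minor (natural minor) shares 0: none.
G minor (harmonic minor) shares 2: Cm, Eb.
B minor (natural minor) shares 0: none.
The most common triads (2) are shared with G minor.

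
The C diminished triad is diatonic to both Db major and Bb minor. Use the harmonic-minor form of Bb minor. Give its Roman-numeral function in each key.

vii° in Db major; ii° in Bb minor

The scale of Db major is Db Eb F Gb Ab Bb C; C is degree 7, and the triad built there (C-Eb-Gb) is diminished, so it is vii°.
The scale of Bb minor (harmonic minor) is Bb C Db Eb F Gb A; C is degree 2, and the triad built there (C-Eb-Gb) is diminished, so it is ii°.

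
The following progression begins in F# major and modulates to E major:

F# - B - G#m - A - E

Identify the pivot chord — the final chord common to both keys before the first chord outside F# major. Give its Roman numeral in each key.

G#m — ii in F# major, iii in E major

Chords diatonic to F# major: F#, G#m, A#m, B, C#, D#m, E#dim.
Reading the progression, the first chord not in that set is A, so the modulation leaves F# major there.
The chord immediately before A is G#m, which is diatonic to both keys: ii in F# major and iii in E major.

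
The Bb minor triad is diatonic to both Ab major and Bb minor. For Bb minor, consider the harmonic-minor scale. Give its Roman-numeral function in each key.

ii in Ab major; i in Bb minor

The scale of Ab major is Ab Bb C Db Eb F G; Bb is degree 2, and the triad built there (Bb-Db-F) is minor, so it is ii.
The scale of Bb minor (harmonic minor) is Bb C Db Eb F Gb A; Bb is degree 1, and the triad built there (Bb-Db-F) is minor, so it is i.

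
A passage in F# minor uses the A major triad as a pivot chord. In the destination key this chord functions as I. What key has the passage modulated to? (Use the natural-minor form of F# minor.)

A major

The numeral I denotes a major triad on scale degree 1. With A on degree 1, the tonic of the new key is A.
Degree 1 carries a major triad in major keys, so the destination is A major.
Check: the diatonic triads of A major are A (I), Bm (ii), C#m (iii), D (IV), E (V), F#m (vi), G#dim (vii°) — A major is indeed I.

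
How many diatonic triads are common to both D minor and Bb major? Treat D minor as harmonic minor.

3

Diatonic triads of D minor (harmonic minor): Dm (i), Edim (ii°), Faug (III+), Gm (iv), A (V), Bb (VI), C#dim (vii°).
Diatonic triads of Bb major: Bb (I), Cm (ii), Dm (iii), Eb (IV), F (V), Gm (vi), Adim (vii°).
Matching root and quality in both lists: Dm, Gm, Bb.
That gives 3 common triads.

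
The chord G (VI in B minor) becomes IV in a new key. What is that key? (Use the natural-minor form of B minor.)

D major

The numeral IV denotes a major triad on scale degree 4. With G on degree 4, the tonic of the new key is D.
Degree 4 carries a major triad in major keys, so the destination is D major.
Check: the diatonic triads of D major are D (I), Em (ii), F#m (iii), G (IV), A (V), Bm (vi), C#dim (vii°) — G is indeed IV.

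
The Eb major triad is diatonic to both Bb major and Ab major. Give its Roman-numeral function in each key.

The scale of Bb major is Bb C D Eb F G A; Eb is degree 4, and the triad built there (Eb-G-Bb) is major, so it is IV.
The scale of Ab major is Ab Bb C Db Eb F G; Eb is degree 5, and the triad built there (Eb-G-Bb) is major, so it is V.

IV in Bb major; V in Ab major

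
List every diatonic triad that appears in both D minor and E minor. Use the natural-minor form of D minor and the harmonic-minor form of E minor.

Am, C

Triads in D minor (natural minor): Dm (i), Edim (ii°), F (III), Gm (iv), Am (v), Bb (VI), C (VII).
Triads in E minor (harmonic minor): Em (i), F#dim (ii°), Gaug (III+), Am (iv), B (V), C (VI), D#dim (vii°).
Shared triads with their functions: Am (v in D minor, iv in E minor); C (VII in D minor, VI in E minor).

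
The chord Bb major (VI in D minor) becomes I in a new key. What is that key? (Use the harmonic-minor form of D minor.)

The numeral I denotes a major triad on scale degree 1. With Bb on degree 1, the tonic of the new key is Bb.
Degree 1 carries a major triad in major keys, so the destination is Bb major.
Check: the diatonic triads of Bb major are Bb (I), Cm (ii), Dm (iii), Eb (IV), F (V), Gm (vi), Adim (vii°) — Bb major is indeed I.

Bb major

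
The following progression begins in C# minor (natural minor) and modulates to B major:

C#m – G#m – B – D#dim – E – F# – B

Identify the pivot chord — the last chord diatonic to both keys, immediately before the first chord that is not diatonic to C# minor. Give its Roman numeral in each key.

E — III in C# minor, IV in B major

Chords diatonic to C# minor: C#m, D#dim, E, F#m, G#m, A, B.
Reading the progression, the first chord not in that set is F#, so the modulation leaves C# minor there.
The chord immediately before F# is E, which is diatonic to both keys: III in C# minor and IV in B major.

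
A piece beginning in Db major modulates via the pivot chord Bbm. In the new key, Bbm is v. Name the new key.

The numeral v denotes a minor triad on scale degree 5. With Bb on degree 5, the tonic of the new key is Eb.
Degree 5 carries a minor triad in natural-minor keys, so the destination is Eb minor.
Check: the diatonic triads of Eb minor (natural minor) are Ebm (i), Fdim (ii°), Gb (III), Abm (iv), Bbm (v), Cb (VI), Db (VII) — Bbm is indeed v.

Eb minor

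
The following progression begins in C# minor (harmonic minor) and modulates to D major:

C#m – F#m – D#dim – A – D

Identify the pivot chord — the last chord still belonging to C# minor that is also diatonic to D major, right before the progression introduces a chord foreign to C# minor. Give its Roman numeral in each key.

Chords diatonic to C# minor: C#m, D#dim, Eaug, F#m, G#, A, B#dim.
Reading the progression, the first chord not in that set is D, so the modulation leaves C# minor there.
The chord immediately before D is A, which is diatonic to both keys: VI in C# minor and V in D major.

A — VI in C# minor, V in D major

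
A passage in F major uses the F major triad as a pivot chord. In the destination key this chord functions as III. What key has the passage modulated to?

D minor

The numeral III denotes a major triad on scale degree 3. With F on degree 3, the tonic of the new key is D.
Degree 3 carries a major triad in natural-minor keys, so the destination is D minor.
Check: the diatonic triads of D minor (natural minor) are Dm (i), Edim (ii°), F (III), Gm (iv), Am (v), Bb (VI), C (VII) — F major is indeed III.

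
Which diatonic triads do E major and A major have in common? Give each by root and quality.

Triads in E major: E major (I), F# minor (ii), G# minor (iii), A major (IV), B major (V), C# minor (vi), D# diminished (vii°).
Triads in A major: A major (I), B minor (ii), C# minor (iii), D major (IV), E major (V), F# minor (vi), G# diminished (vii°).
Shared triads with their functions: E major (I in E major, V in A major); F# minor (ii in E major, vi in A major); A major (IV in E major, I in A major); C# minor (vi in E major, iii in A major).

E, F#m, A, C#m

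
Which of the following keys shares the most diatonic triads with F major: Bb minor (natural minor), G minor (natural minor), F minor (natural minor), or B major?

Triads of F major: F major (I), G minor (ii), A minor (iii), Bb major (IV), C major (V), D minor (vi), E diminished (vii°).
Bb minor (natural minor) shares 0: none.
G minor (natural minor) shares 4: F, Gm, Bb, Dm.
F minor (natural minor) shares 0: none.
B major shares 0: none.
The most common triads (4) are shared with G minor.

G minor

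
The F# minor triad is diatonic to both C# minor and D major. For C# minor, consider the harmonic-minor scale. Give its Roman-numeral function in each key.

iv in C# minor; iii in D major

The scale of C# minor (harmonic minor) is C# D# E F# G# A B#; F# is degree 4, and the triad built there (F#-A-C#) is minor, so it is iv.
The scale of D major is D E F# G A B C#; F# is degree 3, and the triad built there (F#-A-C#) is minor, so it is iii.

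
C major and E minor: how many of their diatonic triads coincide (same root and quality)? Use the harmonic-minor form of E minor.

3

Diatonic triads of C major: C major (I), D minor (ii), E minor (iii), F major (IV), G major (V), A minor (vi), B diminished (vii°).
Diatonic triads of E minor (harmonic minor): E minor (i), F# diminished (ii°), G augmented (III+), A minor (iv), B major (V), C major (VI), D# diminished (vii°).
Matching root and quality in both lists: C major, E minor, A minor.
That gives 3 common triads.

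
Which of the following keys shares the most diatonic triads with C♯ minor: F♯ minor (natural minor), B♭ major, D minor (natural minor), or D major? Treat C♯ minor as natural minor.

F♯ minor

Triads of C♯ minor (natural minor): C♯m (i), D♯dim (ii°), E (III), F♯m (iv), G♯m (v), A (VI), B (VII).
F♯ minor (natural minor) shares 4: C♯m, E, F♯m, A.
B♭ major shares 0: none.
D minor (natural minor) shares 0: none.
D major shares 2: F♯m, A.
The most common triads (4) are shared with F♯ minor.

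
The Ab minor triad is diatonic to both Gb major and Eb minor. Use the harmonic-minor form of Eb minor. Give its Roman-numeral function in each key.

The scale of Gb major is Gb Ab Bb Cb Db Eb F; Ab is degree 2, and the triad built there (Ab-Cb-Eb) is minor, so it is ii.
The scale of Eb minor (harmonic minor) is Eb F Gb Ab Bb Cb D; Ab is degree 4, and the triad built there (Ab-Cb-Eb) is minor, so it is iv.

ii in Gb major; iv in Eb minor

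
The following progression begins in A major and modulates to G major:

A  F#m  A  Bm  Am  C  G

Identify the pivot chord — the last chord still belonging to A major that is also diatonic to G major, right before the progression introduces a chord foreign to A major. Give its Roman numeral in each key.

Chords diatonic to A major: A, Bm, C#m, D, E, F#m, G#dim.
Reading the progression, the first chord not in that set is Am, so the modulation leaves A major there.
The chord immediately before Am is Bm, which is diatonic to both keys: ii in A major and iii in G major.

Bm — ii in A major, iii in G major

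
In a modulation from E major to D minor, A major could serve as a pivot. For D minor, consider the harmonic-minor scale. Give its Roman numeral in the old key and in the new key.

The scale of E major is E F♯ G♯ A B C♯ D♯; A is degree 4, and the triad built there (A-C♯-E) is major, so it is IV.
The scale of D minor (harmonic minor) is D E F G A B♭ C♯; A is degree 5, and the triad built there (A-C♯-E) is major, so it is V.

IV in E major; V in D minor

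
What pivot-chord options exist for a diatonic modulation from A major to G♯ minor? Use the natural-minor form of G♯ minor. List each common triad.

C♯m, E

Triads in A major: A (I), Bm (ii), C♯m (iii), D (IV), E (V), F♯m (vi), G♯dim (vii°).
Triads in G♯ minor (natural minor): G♯m (i), A♯dim (ii°), B (III), C♯m (iv), D♯m (v), E (VI), F♯ (VII).
Shared triads with their functions: C♯m (iii in A major, iv in G♯ minor); E (V in A major, VI in G♯ minor).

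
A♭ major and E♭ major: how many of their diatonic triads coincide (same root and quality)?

4

Diatonic triads of A♭ major: A♭ (I), B♭m (ii), Cm (iii), D♭ (IV), E♭ (V), Fm (vi), Gdim (vii°).
Diatonic triads of E♭ major: E♭ (I), Fm (ii), Gm (iii), A♭ (IV), B♭ (V), Cm (vi), Ddim (vii°).
Matching root and quality in both lists: A♭, Cm, E♭, Fm.
That gives 4 common triads.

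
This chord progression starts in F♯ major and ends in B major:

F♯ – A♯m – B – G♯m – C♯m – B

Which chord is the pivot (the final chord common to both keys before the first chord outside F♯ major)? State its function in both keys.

G♯m — ii in F♯ major, vi in B major

Chords diatonic to F♯ major: F♯, G♯m, A♯m, B, C♯, D♯m, E♯dim.
Reading the progression, the first chord not in that set is C♯m, so the modulation leaves F♯ major there.
The chord immediately before C♯m is G♯m, which is diatonic to both keys: ii in F♯ major and vi in B major.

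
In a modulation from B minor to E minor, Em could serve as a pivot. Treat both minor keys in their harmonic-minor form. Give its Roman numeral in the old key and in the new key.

iv in B minor; i in E minor

The scale of B minor (harmonic minor) is B C# D E F# G A#; E is degree 4, and the triad built there (E-G-B) is minor, so it is iv.
The scale of E minor (harmonic minor) is E F# G A B C D#; E is degree 1, and the triad built there (E-G-B) is minor, so it is i.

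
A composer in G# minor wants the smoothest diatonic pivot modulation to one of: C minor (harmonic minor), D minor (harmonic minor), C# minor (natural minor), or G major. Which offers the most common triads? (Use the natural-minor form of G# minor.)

C# minor

Triads of G# minor (natural minor): G# minor (i), A# diminished (ii°), B major (III), C# minor (iv), D# minor (v), E major (VI), F# major (VII).
C minor (harmonic minor) shares 0: none.
D minor (harmonic minor) shares 0: none.
C# minor (natural minor) shares 4: G#m, B, C#m, E.
G major shares 0: none.
The most common triads (4) are shared with C# minor.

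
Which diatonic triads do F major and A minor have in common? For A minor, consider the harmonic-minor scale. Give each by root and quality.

F, Am, Dm

Triads in F major: F (I), Gm (ii), Am (iii), Bb (IV), C (V), Dm (vi), Edim (vii°).
Triads in A minor (harmonic minor): Am (i), Bdim (ii°), Caug (III+), Dm (iv), E (V), F (VI), G#dim (vii°).
Shared triads with their functions: F (I in F major, VI in A minor); Am (iii in F major, i in A minor); Dm (vi in F major, iv in A minor).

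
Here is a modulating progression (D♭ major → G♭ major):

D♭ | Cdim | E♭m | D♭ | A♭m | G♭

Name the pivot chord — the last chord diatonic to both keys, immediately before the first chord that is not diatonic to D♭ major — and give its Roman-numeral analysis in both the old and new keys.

Chords diatonic to D♭ major: D♭, E♭m, Fm, G♭, A♭, B♭m, Cdim.
Reading the progression, the first chord not in that set is A♭m, so the modulation leaves D♭ major there.
The chord immediately before A♭m is D♭, which is diatonic to both keys: I in D♭ major and V in G♭ major.

D♭ — I in D♭ major, V in G♭ major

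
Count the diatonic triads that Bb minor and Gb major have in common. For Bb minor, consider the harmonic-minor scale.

3

Diatonic triads of Bb minor (harmonic minor): Bbm (i), Cdim (ii°), Dbaug (III+), Ebm (iv), F (V), Gb (VI), Adim (vii°).
Diatonic triads of Gb major: Gb (I), Abm (ii), Bbm (iii), Cb (IV), Db (V), Ebm (vi), Fdim (vii°).
Matching root and quality in both lists: Bbm, Ebm, Gb.
That gives 3 common triads.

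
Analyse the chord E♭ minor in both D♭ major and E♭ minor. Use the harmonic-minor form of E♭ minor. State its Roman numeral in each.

The scale of D♭ major is D♭ E♭ F G♭ A♭ B♭ C; E♭ is degree 2, and the triad built there (E♭-G♭-B♭) is minor, so it is ii.
The scale of E♭ minor (harmonic minor) is E♭ F G♭ A♭ B♭ C♭ D; E♭ is degree 1, and the triad built there (E♭-G♭-B♭) is minor, so it is i.

ii in D♭ major; i in E♭ minor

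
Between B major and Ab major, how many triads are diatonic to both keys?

Diatonic triads of B major: B (I), C#m (ii), D#m (iii), E (IV), F# (V), G#m (vi), A#dim (vii°).
Diatonic triads of Ab major: Ab (I), Bbm (ii), Cm (iii), Db (IV), Eb (V), Fm (vi), Gdim (vii°).
No triad has the same root and quality in both keys.

0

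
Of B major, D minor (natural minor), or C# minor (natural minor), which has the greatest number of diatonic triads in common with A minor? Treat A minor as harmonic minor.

Triads of A minor (harmonic minor): A minor (i), B diminished (ii°), C augmented (III+), D minor (iv), E major (V), F major (VI), G# diminished (vii°).
B major shares 1: E.
D minor (natural minor) shares 3: Am, Dm, F.
C# minor (natural minor) shares 1: E.
The most common triads (3) are shared with D minor.

D minor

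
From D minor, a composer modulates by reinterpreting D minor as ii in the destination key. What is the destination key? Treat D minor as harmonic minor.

C major

The numeral ii denotes a minor triad on scale degree 2. With D on degree 2, the tonic of the new key is C.
Degree 2 carries a minor triad in major keys, so the destination is C major.
Check: the diatonic triads of C major are C (I), Dm (ii), Em (iii), F (IV), G (V), Am (vi), Bdim (vii°) — D minor is indeed ii.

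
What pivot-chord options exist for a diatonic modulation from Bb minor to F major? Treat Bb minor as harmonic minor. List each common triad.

Triads in Bb minor (harmonic minor): Bbm (i), Cdim (ii°), Dbaug (III+), Ebm (iv), F (V), Gb (VI), Adim (vii°).
Triads in F major: F (I), Gm (ii), Am (iii), Bb (IV), C (V), Dm (vi), Edim (vii°).
Shared triads with their functions: F (V in Bb minor, I in F major).

F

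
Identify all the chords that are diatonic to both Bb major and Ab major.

Triads in Bb major: Bb (I), Cm (ii), Dm (iii), Eb (IV), F (V), Gm (vi), Adim (vii°).
Triads in Ab major: Ab (I), Bbm (ii), Cm (iii), Db (IV), Eb (V), Fm (vi), Gdim (vii°).
Shared triads with their functions: Cm (ii in Bb major, iii in Ab major); Eb (IV in Bb major, V in Ab major).

Cm, Eb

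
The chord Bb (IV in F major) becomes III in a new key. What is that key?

The numeral III denotes a major triad on scale degree 3. With Bb on degree 3, the tonic of the new key is G.
Degree 3 carries a major triad in natural-minor keys, so the destination is G minor.
Check: the diatonic triads of G minor (natural minor) are Gm (i), Adim (ii°), Bb (III), Cm (iv), Dm (v), Eb (VI), F (VII) — Bb is indeed III.

G minor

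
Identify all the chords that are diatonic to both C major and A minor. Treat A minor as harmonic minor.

Triads in C major: C major (I), D minor (ii), E minor (iii), F major (IV), G major (V), A minor (vi), B diminished (vii°).
Triads in A minor (harmonic minor): A minor (i), B diminished (ii°), C augmented (III+), D minor (iv), E major (V), F major (VI), G# diminished (vii°).
Shared triads with their functions: D minor (ii in C major, iv in A minor); F major (IV in C major, VI in A minor); A minor (vi in C major, i in A minor); B diminished (vii° in C major, ii° in A minor).

Dm, F, Am, Bdim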